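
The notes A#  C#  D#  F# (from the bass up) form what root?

D#

A#, C#, D#, F# are the tones of a D# minor seventh chord (D#–F#–A#–C#), making D# the root.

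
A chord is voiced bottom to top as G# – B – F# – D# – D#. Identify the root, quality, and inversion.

G# minor seventh, root position

The pitch classes G#, B, F#, D# arrange in thirds as G#–B–D#–F#: a G# minor seventh chord.
G# is the root of G# minor seventh; root in the bass means root position (figured bass 7).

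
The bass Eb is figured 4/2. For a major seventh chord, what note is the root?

Fb

The figures 4/2 mean the seventh of the chord is in the bass. If Eb is the seventh of a major seventh chord, the root is Fb (chord tones Fb–Ab–Cb–Eb).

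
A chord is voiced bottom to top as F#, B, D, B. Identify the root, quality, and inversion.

B minor, second inversion

Reducing to letter names: F#, B, D. These stack in thirds as B–D–F# — a B minor triad.
The lowest note is F#, the fifth of the chord, so this is second inversion (figured bass 6/4).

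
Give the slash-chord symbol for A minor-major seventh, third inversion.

Third inversion of A minor-major seventh has the seventh (G#) in the bass. As a slash chord: Am(maj7)/G#.

Am(maj7)/G#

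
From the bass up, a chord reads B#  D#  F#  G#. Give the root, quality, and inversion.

G# dominant seventh, first inversion

The pitch classes B#, D#, F#, G# arrange in thirds as G#–B#–D#–F#: a G# dominant seventh chord.
With the third (B#) in the bass, the chord is in first inversion (figured bass 6/5).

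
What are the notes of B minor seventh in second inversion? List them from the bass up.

The chord tones are B–D–F#–A. With the fifth (F#) lowest for second inversion: F#, A, B, D.

F#, A, B, D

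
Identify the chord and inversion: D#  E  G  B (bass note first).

The distinct note names are D#, E, G, B. Stacked in thirds they read E–G–B–D#, which is a minor-major seventh chord on E.
The lowest note is D#, the seventh of the chord, so this is third inversion (figured bass 4/2).

E minor-major seventh, third inversion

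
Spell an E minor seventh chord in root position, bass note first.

E, G, B, D

E minor seventh is E–G–B–D. Root position puts the root (E) in the bass, with the remaining tones above: E, G, B, D.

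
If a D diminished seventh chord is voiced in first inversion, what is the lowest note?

D diminished seventh is D–F–Ab–Cb. First inversion places the third in the bass: F.

F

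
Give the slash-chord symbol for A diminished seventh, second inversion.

Adim7/Eb

Second inversion of A diminished seventh has the fifth (Eb) in the bass. As a slash chord: Adim7/Eb.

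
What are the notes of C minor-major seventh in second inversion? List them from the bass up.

Spelling C minor-major seventh: C–Eb–G–B. In second inversion the fifth is bass, giving G, B, C, Eb from the bottom.

G, B, C, Eb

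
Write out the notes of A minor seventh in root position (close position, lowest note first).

The chord tones are A–C–E–G. With the root (A) lowest for root position: A, C, E, G.

A, C, E, G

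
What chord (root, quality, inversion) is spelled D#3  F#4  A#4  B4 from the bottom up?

B major seventh, first inversion

The distinct note names are D#, F#, A#, B. Stacked in thirds they read B–D#–F#–A#, which is a major seventh chord on B.
The lowest note is D#, the third of the chord, so this is first inversion (figured bass 6/5).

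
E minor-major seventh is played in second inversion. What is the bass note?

B

The fifth of E minor-major seventh (E–G–B–D#) is B; that is the bass in second inversion.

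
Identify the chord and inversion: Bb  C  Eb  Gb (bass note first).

Reducing to letter names: Bb, C, Eb, Gb. These stack in thirds as C–Eb–Gb–Bb — a C half-diminished seventh chord.
The lowest note is Bb, the seventh of the chord, so this is third inversion (figured bass 4/2).

C half-diminished seventh, third inversion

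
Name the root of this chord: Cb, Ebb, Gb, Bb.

Cb

Cb, Ebb, Gb, Bb are the tones of a Cb minor-major seventh chord (Cb–Ebb–Gb–Bb), making Cb the root.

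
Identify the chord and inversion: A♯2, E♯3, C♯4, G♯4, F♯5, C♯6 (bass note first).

The distinct note names are A#, E#, C#, G#, F#. Stacked in thirds they read F#–A#–C#–E#–G#, which is a major ninth chord on F#.
With the third (A#) in the bass, the chord is in first inversion.

F# major ninth, first inversion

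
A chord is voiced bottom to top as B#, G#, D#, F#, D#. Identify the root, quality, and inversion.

G# dominant seventh, first inversion

The distinct note names are B#, G#, D#, F#. Stacked in thirds they read G#–B#–D#–F#, which is a dominant seventh chord on G#.
With the third (B#) in the bass, the chord is in first inversion (figured bass 6/5).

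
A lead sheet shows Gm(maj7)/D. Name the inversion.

Gm(maj7)/D means G minor-major seventh with D in the bass. D is the fifth of G minor-major seventh (G–Bb–D–F#), so this is second inversion.

second inversion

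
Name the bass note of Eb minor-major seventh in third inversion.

D

In third inversion the seventh is lowest. For Eb minor-major seventh (Eb–Gb–Bb–D) that is D.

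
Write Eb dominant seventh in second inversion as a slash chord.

Eb7/Bb

Second inversion of Eb dominant seventh has the fifth (Bb) in the bass. As a slash chord: Eb7/Bb.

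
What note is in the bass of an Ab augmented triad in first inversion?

C

Ab augmented is Ab–C–E. First inversion places the third in the bass: C.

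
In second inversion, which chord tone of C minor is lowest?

G

In second inversion the fifth is lowest. For C minor (C–Eb–G) that is G.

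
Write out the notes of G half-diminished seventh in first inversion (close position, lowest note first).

Bb, Db, F, G

The chord tones are G–Bb–Db–F. With the third (Bb) lowest for first inversion: Bb, Db, F, G.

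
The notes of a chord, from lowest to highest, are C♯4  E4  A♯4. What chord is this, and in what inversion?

A# diminished, first inversion

Reducing to letter names: C#, E, A#. These stack in thirds as A#–C#–E — an A# diminished triad.
C# is the third of A# diminished; third in the bass means first inversion (figured bass 6).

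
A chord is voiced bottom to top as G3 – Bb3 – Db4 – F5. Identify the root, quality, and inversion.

Reducing to letter names: G, Bb, Db, F. These stack in thirds as G–Bb–Db–F — a G half-diminished seventh chord.
With the root (G) in the bass, the chord is in root position (figured bass 7).

G half-diminished seventh, root position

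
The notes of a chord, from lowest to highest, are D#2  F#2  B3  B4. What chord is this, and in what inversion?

B major, first inversion

Reducing to letter names: D#, F#, B. These stack in thirds as B–D#–F# — a B major triad.
D# is the third of B major; third in the bass means first inversion (figured bass 6).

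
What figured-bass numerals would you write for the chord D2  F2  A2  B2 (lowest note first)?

The notes D, F, A, B stack in thirds as B–D–F–A — a B half-diminished seventh chord. The bass D is the third, so this is first inversion: figured 6/5.

6/5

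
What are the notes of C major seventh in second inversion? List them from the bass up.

G, B, C, E

C major seventh is C–E–G–B. Second inversion puts the fifth (G) in the bass, with the remaining tones above: G, B, C, E.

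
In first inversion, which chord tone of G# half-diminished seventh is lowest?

In first inversion the third is lowest. For G# half-diminished seventh (G#–B–D–F#) that is B.

B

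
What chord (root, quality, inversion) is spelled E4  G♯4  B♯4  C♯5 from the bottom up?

C# minor-major seventh, first inversion

The pitch classes E, G#, B#, C# arrange in thirds as C#–E–G#–B#: a C# minor-major seventh chord.
The lowest note is E, the third of the chord, so this is first inversion (figured bass 6/5).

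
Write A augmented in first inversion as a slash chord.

Aaug/C#

First inversion of A augmented has the third (C#) in the bass. As a slash chord: Aaug/C#.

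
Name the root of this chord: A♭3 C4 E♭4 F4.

F

Reordering Ab, C, Eb, F into stacked thirds gives F–Ab–C–Eb; the bottom of that stack, F, is the root.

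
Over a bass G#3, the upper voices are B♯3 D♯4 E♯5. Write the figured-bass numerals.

6/5

The notes G#, B#, D#, E# stack in thirds as E#–G#–B#–D# — an E# minor seventh chord. The bass G# is the third, so this is first inversion: figured 6/5.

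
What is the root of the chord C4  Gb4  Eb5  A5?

The distinct letter names are C, Gb, Eb, A. Arranged as a stack of thirds they read A–C–Eb–Gb, so A is the root (an A diminished seventh chord).

A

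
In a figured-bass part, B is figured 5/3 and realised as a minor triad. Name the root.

The figures 5/3 mean the root of the chord is in the bass. If B is the root of a minor triad, the root is B (chord tones B–D–F#).

B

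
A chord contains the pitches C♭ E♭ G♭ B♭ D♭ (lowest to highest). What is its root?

Reordering Cb, Eb, Gb, Bb, Db into stacked thirds gives Cb–Eb–Gb–Bb–Db; the bottom of that stack, Cb, is the root.

Cb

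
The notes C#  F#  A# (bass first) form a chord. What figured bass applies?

6/4

The notes C#, F#, A# stack in thirds as F#–A#–C# — an F# major triad. The bass C# is the fifth, so this is second inversion: figured 6/4.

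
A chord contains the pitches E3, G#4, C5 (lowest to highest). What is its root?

Reordering E, G#, C into stacked thirds gives C–E–G#; the bottom of that stack, C, is the root.

C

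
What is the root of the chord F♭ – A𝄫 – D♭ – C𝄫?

Reordering Fb, Abb, Db, Cbb into stacked thirds gives Db–Fb–Abb–Cbb; the bottom of that stack, Db, is the root.

Db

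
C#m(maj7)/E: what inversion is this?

first inversion

C#m(maj7)/E means C# minor-major seventh with E in the bass. E is the third of C# minor-major seventh (C#–E–G#–B#), so this is first inversion.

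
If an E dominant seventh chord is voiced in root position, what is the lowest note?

E

The root of E dominant seventh (E–G#–B–D) is E; that is the bass in root position.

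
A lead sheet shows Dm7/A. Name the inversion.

second inversion

Dm7/A means D minor seventh with A in the bass. A is the fifth of D minor seventh (D–F–A–C), so this is second inversion.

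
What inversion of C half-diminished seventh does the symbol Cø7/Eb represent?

Cø7/Eb means C half-diminished seventh with Eb in the bass. Eb is the third of C half-diminished seventh (C–Eb–Gb–Bb), so this is first inversion.

first inversion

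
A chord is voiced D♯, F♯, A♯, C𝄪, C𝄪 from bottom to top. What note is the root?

Reordering D#, F#, A#, C## into stacked thirds gives D#–F#–A#–C##; the bottom of that stack, D#, is the root.

D#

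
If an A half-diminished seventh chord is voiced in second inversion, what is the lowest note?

Eb

In second inversion the fifth is lowest. For A half-diminished seventh (A–C–Eb–G) that is Eb.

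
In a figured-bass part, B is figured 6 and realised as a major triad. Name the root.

The figures 6 mean the third of the chord is in the bass. If B is the third of a major triad, the root is G (chord tones G–B–D).

G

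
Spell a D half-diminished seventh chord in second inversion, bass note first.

Spelling D half-diminished seventh: D–F–Ab–C. In second inversion the fifth is bass, giving Ab, C, D, F from the bottom.

Ab, C, D, F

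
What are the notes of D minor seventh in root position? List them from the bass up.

D, F, A, C

Spelling D minor seventh: D–F–A–C. In root position the root is bass, giving D, F, A, C from the bottom.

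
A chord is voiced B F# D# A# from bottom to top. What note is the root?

Reordering B, F#, D#, A# into stacked thirds gives B–D#–F#–A#; the bottom of that stack, B, is the root.

B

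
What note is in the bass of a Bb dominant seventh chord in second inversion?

The fifth of Bb dominant seventh (Bb–D–F–Ab) is F; that is the bass in second inversion.

F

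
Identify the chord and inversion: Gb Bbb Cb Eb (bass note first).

Cb dominant seventh, second inversion

Reducing to letter names: Gb, Bbb, Cb, Eb. These stack in thirds as Cb–Eb–Gb–Bbb — a Cb dominant seventh chord.
The lowest note is Gb, the fifth of the chord, so this is second inversion (figured bass 4/3).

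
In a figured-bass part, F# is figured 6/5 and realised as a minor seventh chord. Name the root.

The figures 6/5 mean the third of the chord is in the bass. If F# is the third of a minor seventh chord, the root is D# (chord tones D#–F#–A#–C#).

D#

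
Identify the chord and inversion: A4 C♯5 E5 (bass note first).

The distinct note names are A, C#, E. Stacked in thirds they read A–C#–E, which is a major triad on A.
With the root (A) in the bass, the chord is in root position (figured bass 5/3).

A major, root position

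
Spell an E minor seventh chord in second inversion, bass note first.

B, D, E, G

E minor seventh is E–G–B–D. Second inversion puts the fifth (B) in the bass, with the remaining tones above: B, D, E, G.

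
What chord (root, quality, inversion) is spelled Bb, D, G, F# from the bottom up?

The distinct note names are Bb, D, G, F#. Stacked in thirds they read G–Bb–D–F#, which is a minor-major seventh chord on G.
With the third (Bb) in the bass, the chord is in first inversion (figured bass 6/5).

G minor-major seventh, first inversion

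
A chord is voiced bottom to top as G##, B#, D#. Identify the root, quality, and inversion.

G## diminished, root position

The distinct note names are G##, B#, D#. Stacked in thirds they read G##–B#–D#, which is a diminished triad on G##.
With the root (G##) in the bass, the chord is in root position (figured bass 5/3).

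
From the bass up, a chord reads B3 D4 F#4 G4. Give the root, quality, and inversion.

The pitch classes B, D, F#, G arrange in thirds as G–B–D–F#: a G major seventh chord.
The lowest note is B, the third of the chord, so this is first inversion (figured bass 6/5).

G major seventh, first inversion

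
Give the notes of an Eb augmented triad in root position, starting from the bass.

Eb augmented is Eb–G–B. Root position puts the root (Eb) in the bass, with the remaining tones above: Eb, G, B.

Eb, G, B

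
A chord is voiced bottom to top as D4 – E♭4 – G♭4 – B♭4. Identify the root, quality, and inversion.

Eb minor-major seventh, third inversion

The distinct note names are D, Eb, Gb, Bb. Stacked in thirds they read Eb–Gb–Bb–D, which is a minor-major seventh chord on Eb.
The lowest note is D, the seventh of the chord, so this is third inversion (figured bass 4/2).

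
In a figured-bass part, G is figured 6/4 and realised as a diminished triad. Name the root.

C#

The figures 6/4 mean the fifth of the chord is in the bass. If G is the fifth of a diminished triad, the root is C# (chord tones C#–E–G).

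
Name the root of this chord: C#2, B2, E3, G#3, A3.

A

C#, B, E, G#, A are the tones of an A major ninth chord (A–C#–E–G#–B), making A the root.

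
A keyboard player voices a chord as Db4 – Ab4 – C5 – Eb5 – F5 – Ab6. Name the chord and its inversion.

Db major ninth, root position

The distinct note names are Db, Ab, C, Eb, F. Stacked in thirds they read Db–F–Ab–C–Eb, which is a major ninth chord on Db.
Db is the root of Db major ninth; root in the bass means root position.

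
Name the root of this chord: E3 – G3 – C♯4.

E, G, C# are the tones of a C# diminished triad (C#–E–G), making C# the root.

C#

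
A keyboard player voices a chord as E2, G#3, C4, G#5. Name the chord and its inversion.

Reducing to letter names: E, G#, C. These stack in thirds as C–E–G# — a C augmented triad.
With the third (E) in the bass, the chord is in first inversion (figured bass 6).

C augmented, first inversion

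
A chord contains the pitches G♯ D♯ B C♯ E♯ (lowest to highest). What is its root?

G#, D#, B, C#, E# are the tones of a C# dominant ninth chord (C#–E#–G#–B–D#), making C# the root.

C#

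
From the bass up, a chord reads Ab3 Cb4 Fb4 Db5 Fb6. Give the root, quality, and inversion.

Db minor seventh, second inversion

The pitch classes Ab, Cb, Fb, Db arrange in thirds as Db–Fb–Ab–Cb: a Db minor seventh chord.
Ab is the fifth of Db minor seventh; fifth in the bass means second inversion (figured bass 4/3).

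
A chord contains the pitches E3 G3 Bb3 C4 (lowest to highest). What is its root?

The distinct letter names are E, G, Bb, C. Arranged as a stack of thirds they read C–E–G–Bb, so C is the root (a C dominant seventh chord).

C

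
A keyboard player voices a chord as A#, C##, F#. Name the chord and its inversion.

The pitch classes A#, C##, F# arrange in thirds as F#–A#–C##: an F# augmented triad.
With the third (A#) in the bass, the chord is in first inversion (figured bass 6).

F# augmented, first inversion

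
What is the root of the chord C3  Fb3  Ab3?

Fb

The distinct letter names are C, Fb, Ab. Arranged as a stack of thirds they read Fb–Ab–C, so Fb is the root (an Fb augmented triad).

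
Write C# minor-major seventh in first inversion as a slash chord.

First inversion of C# minor-major seventh has the third (E) in the bass. As a slash chord: C#m(maj7)/E.

C#m(maj7)/E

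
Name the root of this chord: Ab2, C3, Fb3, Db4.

Db

Reordering Ab, C, Fb, Db into stacked thirds gives Db–Fb–Ab–C; the bottom of that stack, Db, is the root.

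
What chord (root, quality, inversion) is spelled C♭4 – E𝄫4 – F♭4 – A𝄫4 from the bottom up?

Reducing to letter names: Cb, Ebb, Fb, Abb. These stack in thirds as Fb–Abb–Cb–Ebb — an Fb minor seventh chord.
The lowest note is Cb, the fifth of the chord, so this is second inversion (figured bass 4/3).

Fb minor seventh, second inversion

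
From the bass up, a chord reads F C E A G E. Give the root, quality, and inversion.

The pitch classes F, C, E, A, G arrange in thirds as F–A–C–E–G: an F major ninth chord.
With the root (F) in the bass, the chord is in root position.

F major ninth, root position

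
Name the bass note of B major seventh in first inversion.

D#

In first inversion the third is lowest. For B major seventh (B–D#–F#–A#) that is D#.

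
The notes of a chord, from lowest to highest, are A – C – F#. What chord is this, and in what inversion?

The distinct note names are A, C, F#. Stacked in thirds they read F#–A–C, which is a diminished triad on F#.
With the third (A) in the bass, the chord is in first inversion (figured bass 6).

F# diminished, first inversion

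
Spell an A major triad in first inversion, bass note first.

C#, E, A

The chord tones are A–C#–E. With the third (C#) lowest for first inversion: C#, E, A.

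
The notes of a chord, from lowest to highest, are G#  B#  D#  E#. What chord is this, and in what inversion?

The pitch classes G#, B#, D#, E# arrange in thirds as E#–G#–B#–D#: an E# minor seventh chord.
G# is the third of E# minor seventh; third in the bass means first inversion (figured bass 6/5).

E# minor seventh, first inversion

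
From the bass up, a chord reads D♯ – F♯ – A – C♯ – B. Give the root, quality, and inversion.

B dominant ninth, first inversion

Reducing to letter names: D#, F#, A, C#, B. These stack in thirds as B–D#–F#–A–C# — a B dominant ninth chord.
With the third (D#) in the bass, the chord is in first inversion.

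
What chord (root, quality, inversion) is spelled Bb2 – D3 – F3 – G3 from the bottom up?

G minor seventh, first inversion

Reducing to letter names: Bb, D, F, G. These stack in thirds as G–Bb–D–F — a G minor seventh chord.
The lowest note is Bb, the third of the chord, so this is first inversion (figured bass 6/5).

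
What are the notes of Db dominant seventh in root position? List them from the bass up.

The chord tones are Db–F–Ab–Cb. With the root (Db) lowest for root position: Db, F, Ab, Cb.

Db, F, Ab, Cb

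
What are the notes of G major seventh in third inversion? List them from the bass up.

Spelling G major seventh: G–B–D–F#. In third inversion the seventh is bass, giving F#, G, B, D from the bottom.

F#, G, B, D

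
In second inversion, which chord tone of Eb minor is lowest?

Bb

Eb minor is Eb–Gb–Bb. Second inversion places the fifth in the bass: Bb.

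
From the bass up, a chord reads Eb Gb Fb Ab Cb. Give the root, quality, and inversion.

Fb major ninth, third inversion

The pitch classes Eb, Gb, Fb, Ab, Cb arrange in thirds as Fb–Ab–Cb–Eb–Gb: an Fb major ninth chord.
The lowest note is Eb, the seventh of the chord, so this is third inversion.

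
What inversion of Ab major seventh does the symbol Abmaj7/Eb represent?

second inversion

Abmaj7/Eb means Ab major seventh with Eb in the bass. Eb is the fifth of Ab major seventh (Ab–C–Eb–G), so this is second inversion.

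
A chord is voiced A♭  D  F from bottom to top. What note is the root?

Reordering Ab, D, F into stacked thirds gives D–F–Ab; the bottom of that stack, D, is the root.

D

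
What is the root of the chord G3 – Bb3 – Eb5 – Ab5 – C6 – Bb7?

Ab

Reordering G, Bb, Eb, Ab, C into stacked thirds gives Ab–C–Eb–G–Bb; the bottom of that stack, Ab, is the root.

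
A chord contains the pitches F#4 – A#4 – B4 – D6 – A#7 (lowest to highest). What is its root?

Reordering F#, A#, B, D into stacked thirds gives B–D–F#–A#; the bottom of that stack, B, is the root.

B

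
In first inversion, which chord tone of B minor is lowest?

In first inversion the third is lowest. For B minor (B–D–F#) that is D.

D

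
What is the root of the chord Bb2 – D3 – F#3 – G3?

Bb, D, F#, G are the tones of a G minor-major seventh chord (G–Bb–D–F#), making G the root.

G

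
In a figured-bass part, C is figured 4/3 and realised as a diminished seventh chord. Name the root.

F#

The figures 4/3 mean the fifth of the chord is in the bass. If C is the fifth of a diminished seventh chord, the root is F# (chord tones F#–A–C–Eb).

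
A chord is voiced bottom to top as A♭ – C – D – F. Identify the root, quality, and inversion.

The pitch classes Ab, C, D, F arrange in thirds as D–F–Ab–C: a D half-diminished seventh chord.
The lowest note is Ab, the fifth of the chord, so this is second inversion (figured bass 4/3).

D half-diminished seventh, second inversion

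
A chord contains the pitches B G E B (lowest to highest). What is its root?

Reordering B, G, E into stacked thirds gives E–G–B; the bottom of that stack, E, is the root.

E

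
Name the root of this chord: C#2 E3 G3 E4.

C#, E, G are the tones of a C# diminished triad (C#–E–G), making C# the root.

C#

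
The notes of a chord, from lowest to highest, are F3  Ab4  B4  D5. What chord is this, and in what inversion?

The pitch classes F, Ab, B, D arrange in thirds as B–D–F–Ab: a B diminished seventh chord.
F is the fifth of B diminished seventh; fifth in the bass means second inversion (figured bass 4/3).

B diminished seventh, second inversion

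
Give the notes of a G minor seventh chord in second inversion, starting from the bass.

D, F, G, Bb

The chord tones are G–Bb–D–F. With the fifth (D) lowest for second inversion: D, F, G, Bb.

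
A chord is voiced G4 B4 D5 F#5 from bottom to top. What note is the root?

G

The distinct letter names are G, B, D, F#. Arranged as a stack of thirds they read G–B–D–F#, so G is the root (a G major seventh chord).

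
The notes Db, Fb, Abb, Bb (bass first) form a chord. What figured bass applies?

6/5

The notes Db, Fb, Abb, Bb stack in thirds as Bb–Db–Fb–Abb — a Bb diminished seventh chord. The bass Db is the third, so this is first inversion: figured 6/5.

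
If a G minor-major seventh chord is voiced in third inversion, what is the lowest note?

In third inversion the seventh is lowest. For G minor-major seventh (G–Bb–D–F#) that is F#.

F#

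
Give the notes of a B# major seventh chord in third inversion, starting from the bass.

B# major seventh is B#–D##–F##–A##. Third inversion puts the seventh (A##) in the bass, with the remaining tones above: A##, B#, D##, F##.

A##, B#, D##, F##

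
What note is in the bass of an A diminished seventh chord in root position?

A

In root position the root is lowest. For A diminished seventh (A–C–Eb–Gb) that is A.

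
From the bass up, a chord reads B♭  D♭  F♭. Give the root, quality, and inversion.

Bb diminished, root position

The distinct note names are Bb, Db, Fb. Stacked in thirds they read Bb–Db–Fb, which is a diminished triad on Bb.
The lowest note is Bb, the root of the chord, so this is root position (figured bass 5/3).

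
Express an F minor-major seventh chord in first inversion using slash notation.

First inversion of F minor-major seventh has the third (Ab) in the bass. As a slash chord: Fm(maj7)/Ab.

Fm(maj7)/Ab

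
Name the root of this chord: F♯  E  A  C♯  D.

The distinct letter names are F#, E, A, C#, D. Arranged as a stack of thirds they read D–F#–A–C#–E, so D is the root (a D major ninth chord).

D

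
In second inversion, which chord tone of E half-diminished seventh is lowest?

E half-diminished seventh is E–G–Bb–D. Second inversion places the fifth in the bass: Bb.

Bb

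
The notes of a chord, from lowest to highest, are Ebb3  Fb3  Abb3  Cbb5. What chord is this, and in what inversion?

Reducing to letter names: Ebb, Fb, Abb, Cbb. These stack in thirds as Fb–Abb–Cbb–Ebb — an Fb half-diminished seventh chord.
Ebb is the seventh of Fb half-diminished seventh; seventh in the bass means third inversion (figured bass 4/2).

Fb half-diminished seventh, third inversion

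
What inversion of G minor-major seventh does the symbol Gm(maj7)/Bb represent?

first inversion

Gm(maj7)/Bb means G minor-major seventh with Bb in the bass. Bb is the third of G minor-major seventh (G–Bb–D–F#), so this is first inversion.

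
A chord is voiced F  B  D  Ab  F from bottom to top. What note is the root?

F, B, D, Ab are the tones of a B diminished seventh chord (B–D–F–Ab), making B the root.

B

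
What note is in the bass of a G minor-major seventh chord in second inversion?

D

G minor-major seventh is G–Bb–D–F#. Second inversion places the fifth in the bass: D.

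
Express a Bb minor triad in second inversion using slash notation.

Bbm/F

Second inversion of Bb minor has the fifth (F) in the bass. As a slash chord: Bbm/F.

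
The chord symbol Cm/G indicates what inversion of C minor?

Cm/G means C minor with G in the bass. G is the fifth of C minor (C–Eb–G), so this is second inversion.

second inversion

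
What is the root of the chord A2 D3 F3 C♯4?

D

Reordering A, D, F, C# into stacked thirds gives D–F–A–C#; the bottom of that stack, D, is the root.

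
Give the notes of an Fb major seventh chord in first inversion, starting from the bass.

Fb major seventh is Fb–Ab–Cb–Eb. First inversion puts the third (Ab) in the bass, with the remaining tones above: Ab, Cb, Eb, Fb.

Ab, Cb, Eb, Fb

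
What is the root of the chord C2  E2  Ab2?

Ab

The distinct letter names are C, E, Ab. Arranged as a stack of thirds they read Ab–C–E, so Ab is the root (an Ab augmented triad).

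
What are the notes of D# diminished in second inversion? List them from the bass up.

A, D#, F#

D# diminished is D#–F#–A. Second inversion puts the fifth (A) in the bass, with the remaining tones above: A, D#, F#.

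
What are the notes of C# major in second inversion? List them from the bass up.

G#, C#, E#

C# major is C#–E#–G#. Second inversion puts the fifth (G#) in the bass, with the remaining tones above: G#, C#, E#.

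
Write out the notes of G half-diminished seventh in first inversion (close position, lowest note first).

Spelling G half-diminished seventh: G–Bb–Db–F. In first inversion the third is bass, giving Bb, Db, F, G from the bottom.

Bb, Db, F, G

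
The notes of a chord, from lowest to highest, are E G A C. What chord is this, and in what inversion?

Reducing to letter names: E, G, A, C. These stack in thirds as A–C–E–G — an A minor seventh chord.
With the fifth (E) in the bass, the chord is in second inversion (figured bass 4/3).

A minor seventh, second inversion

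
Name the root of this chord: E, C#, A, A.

E, C#, A are the tones of an A major triad (A–C#–E), making A the root.

A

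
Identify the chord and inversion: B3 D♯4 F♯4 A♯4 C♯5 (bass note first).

B major ninth, root position

Reducing to letter names: B, D#, F#, A#, C#. These stack in thirds as B–D#–F#–A#–C# — a B major ninth chord.
B is the root of B major ninth; root in the bass means root position.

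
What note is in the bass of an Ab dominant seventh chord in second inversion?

Eb

Ab dominant seventh is Ab–C–Eb–Gb. Second inversion places the fifth in the bass: Eb.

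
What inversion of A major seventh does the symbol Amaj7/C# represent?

Amaj7/C# means A major seventh with C# in the bass. C# is the third of A major seventh (A–C#–E–G#), so this is first inversion.

first inversion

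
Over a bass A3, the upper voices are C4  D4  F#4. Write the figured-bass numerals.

4/3

The notes A, C, D, F# stack in thirds as D–F#–A–C — a D dominant seventh chord. The bass A is the fifth, so this is second inversion: figured 4/3.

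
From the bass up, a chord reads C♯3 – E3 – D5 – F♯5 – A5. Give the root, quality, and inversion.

The distinct note names are C#, E, D, F#, A. Stacked in thirds they read D–F#–A–C#–E, which is a major ninth chord on D.
With the seventh (C#) in the bass, the chord is in third inversion.

D major ninth, third inversion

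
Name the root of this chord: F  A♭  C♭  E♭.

F

The distinct letter names are F, Ab, Cb, Eb. Arranged as a stack of thirds they read F–Ab–Cb–Eb, so F is the root (an F half-diminished seventh chord).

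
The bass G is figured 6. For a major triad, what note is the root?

The figures 6 mean the third of the chord is in the bass. If G is the third of a major triad, the root is Eb (chord tones Eb–G–Bb).

Eb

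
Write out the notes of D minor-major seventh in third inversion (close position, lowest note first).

Spelling D minor-major seventh: D–F–A–C#. In third inversion the seventh is bass, giving C#, D, F, A from the bottom.

C#, D, F, A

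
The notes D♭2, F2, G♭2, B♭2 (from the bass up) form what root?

Reordering Db, F, Gb, Bb into stacked thirds gives Gb–Bb–Db–F; the bottom of that stack, Gb, is the root.

Gb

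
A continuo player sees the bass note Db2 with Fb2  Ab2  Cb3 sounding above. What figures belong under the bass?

The notes Db, Fb, Ab, Cb stack in thirds as Db–Fb–Ab–Cb — a Db minor seventh chord. The bass Db is the root, so this is root position: figured 7.

7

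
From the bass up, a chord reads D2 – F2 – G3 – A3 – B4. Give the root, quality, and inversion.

G dominant ninth, second inversion

The pitch classes D, F, G, A, B arrange in thirds as G–B–D–F–A: a G dominant ninth chord.
The lowest note is D, the fifth of the chord, so this is second inversion.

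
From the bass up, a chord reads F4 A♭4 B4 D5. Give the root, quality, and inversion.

The pitch classes F, Ab, B, D arrange in thirds as B–D–F–Ab: a B diminished seventh chord.
With the fifth (F) in the bass, the chord is in second inversion (figured bass 4/3).

B diminished seventh, second inversion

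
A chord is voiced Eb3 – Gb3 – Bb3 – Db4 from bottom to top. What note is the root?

Eb, Gb, Bb, Db are the tones of an Eb minor seventh chord (Eb–Gb–Bb–Db), making Eb the root.

Eb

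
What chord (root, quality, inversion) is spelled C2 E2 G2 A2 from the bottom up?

The distinct note names are C, E, G, A. Stacked in thirds they read A–C–E–G, which is a minor seventh chord on A.
With the third (C) in the bass, the chord is in first inversion (figured bass 6/5).

A minor seventh, first inversion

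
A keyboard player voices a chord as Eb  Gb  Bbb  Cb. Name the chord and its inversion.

Cb dominant seventh, first inversion

The pitch classes Eb, Gb, Bbb, Cb arrange in thirds as Cb–Eb–Gb–Bbb: a Cb dominant seventh chord.
With the third (Eb) in the bass, the chord is in first inversion (figured bass 6/5).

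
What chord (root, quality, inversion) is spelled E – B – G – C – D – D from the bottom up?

C major ninth, first inversion

The pitch classes E, B, G, C, D arrange in thirds as C–E–G–B–D: a C major ninth chord.
The lowest note is E, the third of the chord, so this is first inversion.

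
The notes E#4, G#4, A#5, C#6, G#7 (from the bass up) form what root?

E#, G#, A#, C# are the tones of an A# minor seventh chord (A#–C#–E#–G#), making A# the root.

A#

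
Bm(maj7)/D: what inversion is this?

first inversion

Bm(maj7)/D means B minor-major seventh with D in the bass. D is the third of B minor-major seventh (B–D–F#–A#), so this is first inversion.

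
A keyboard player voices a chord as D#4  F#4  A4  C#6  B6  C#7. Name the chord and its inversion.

The distinct note names are D#, F#, A, C#, B. Stacked in thirds they read B–D#–F#–A–C#, which is a dominant ninth chord on B.
D# is the third of B dominant ninth; third in the bass means first inversion.

B dominant ninth, first inversion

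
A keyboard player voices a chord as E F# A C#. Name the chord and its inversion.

The distinct note names are E, F#, A, C#. Stacked in thirds they read F#–A–C#–E, which is a minor seventh chord on F#.
The lowest note is E, the seventh of the chord, so this is third inversion (figured bass 4/2).

F# minor seventh, third inversion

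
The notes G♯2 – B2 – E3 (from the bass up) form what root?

E

G#, B, E are the tones of an E major triad (E–G#–B), making E the root.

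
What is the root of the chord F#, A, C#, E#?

Reordering F#, A, C#, E# into stacked thirds gives F#–A–C#–E#; the bottom of that stack, F#, is the root.

F#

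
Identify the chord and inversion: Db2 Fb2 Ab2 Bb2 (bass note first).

The pitch classes Db, Fb, Ab, Bb arrange in thirds as Bb–Db–Fb–Ab: a Bb half-diminished seventh chord.
With the third (Db) in the bass, the chord is in first inversion (figured bass 6/5).

Bb half-diminished seventh, first inversion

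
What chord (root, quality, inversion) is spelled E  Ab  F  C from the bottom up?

The distinct note names are E, Ab, F, C. Stacked in thirds they read F–Ab–C–E, which is a minor-major seventh chord on F.
E is the seventh of F minor-major seventh; seventh in the bass means third inversion (figured bass 4/2).

F minor-major seventh, third inversion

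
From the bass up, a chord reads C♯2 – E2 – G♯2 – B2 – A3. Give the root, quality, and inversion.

The distinct note names are C#, E, G#, B, A. Stacked in thirds they read A–C#–E–G#–B, which is a major ninth chord on A.
The lowest note is C#, the third of the chord, so this is first inversion.

A major ninth, first inversion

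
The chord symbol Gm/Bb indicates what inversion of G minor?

first inversion

Gm/Bb means G minor with Bb in the bass. Bb is the third of G minor (G–Bb–D), so this is first inversion.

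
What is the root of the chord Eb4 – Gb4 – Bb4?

Eb

Eb, Gb, Bb are the tones of an Eb minor triad (Eb–Gb–Bb), making Eb the root.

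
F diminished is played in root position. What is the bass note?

F

The root of F diminished (F–Ab–Cb) is F; that is the bass in root position.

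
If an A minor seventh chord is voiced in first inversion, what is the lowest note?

C

A minor seventh is A–C–E–G. First inversion places the third in the bass: C.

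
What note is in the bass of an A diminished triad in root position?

A diminished is A–C–Eb. Root position places the root in the bass: A.

A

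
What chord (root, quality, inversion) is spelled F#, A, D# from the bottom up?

D# diminished, first inversion

The distinct note names are F#, A, D#. Stacked in thirds they read D#–F#–A, which is a diminished triad on D#.
The lowest note is F#, the third of the chord, so this is first inversion (figured bass 6).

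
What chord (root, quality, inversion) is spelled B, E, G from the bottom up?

The pitch classes B, E, G arrange in thirds as E–G–B: an E minor triad.
B is the fifth of E minor; fifth in the bass means second inversion (figured bass 6/4).

E minor, second inversion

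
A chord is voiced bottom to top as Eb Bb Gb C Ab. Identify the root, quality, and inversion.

Ab dominant ninth, second inversion

The pitch classes Eb, Bb, Gb, C, Ab arrange in thirds as Ab–C–Eb–Gb–Bb: an Ab dominant ninth chord.
The lowest note is Eb, the fifth of the chord, so this is second inversion.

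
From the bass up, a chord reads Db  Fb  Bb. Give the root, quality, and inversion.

Bb diminished, first inversion

The pitch classes Db, Fb, Bb arrange in thirds as Bb–Db–Fb: a Bb diminished triad.
Db is the third of Bb diminished; third in the bass means first inversion (figured bass 6).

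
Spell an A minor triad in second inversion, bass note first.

Spelling A minor: A–C–E. In second inversion the fifth is bass, giving E, A, C from the bottom.

E, A, C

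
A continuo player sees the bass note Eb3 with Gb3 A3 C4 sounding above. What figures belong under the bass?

4/3

The notes Eb, Gb, A, C stack in thirds as A–C–Eb–Gb — an A diminished seventh chord. The bass Eb is the fifth, so this is second inversion: figured 4/3.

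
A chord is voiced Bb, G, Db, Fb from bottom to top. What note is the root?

Reordering Bb, G, Db, Fb into stacked thirds gives G–Bb–Db–Fb; the bottom of that stack, G, is the root.

G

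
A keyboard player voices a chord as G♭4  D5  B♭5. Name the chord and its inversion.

The pitch classes Gb, D, Bb arrange in thirds as Gb–Bb–D: a Gb augmented triad.
With the root (Gb) in the bass, the chord is in root position (figured bass 5/3).

Gb augmented, root position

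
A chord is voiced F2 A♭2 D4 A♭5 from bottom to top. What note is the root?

D

Reordering F, Ab, D into stacked thirds gives D–F–Ab; the bottom of that stack, D, is the root.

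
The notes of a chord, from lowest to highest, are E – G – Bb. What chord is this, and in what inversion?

Reducing to letter names: E, G, Bb. These stack in thirds as E–G–Bb — an E diminished triad.
The lowest note is E, the root of the chord, so this is root position (figured bass 5/3).

E diminished, root position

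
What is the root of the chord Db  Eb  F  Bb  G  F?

Eb

Db, Eb, F, Bb, G are the tones of an Eb dominant ninth chord (Eb–G–Bb–Db–F), making Eb the root.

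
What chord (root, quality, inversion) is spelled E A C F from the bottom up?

The pitch classes E, A, C, F arrange in thirds as F–A–C–E: an F major seventh chord.
The lowest note is E, the seventh of the chord, so this is third inversion (figured bass 4/2).

F major seventh, third inversion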